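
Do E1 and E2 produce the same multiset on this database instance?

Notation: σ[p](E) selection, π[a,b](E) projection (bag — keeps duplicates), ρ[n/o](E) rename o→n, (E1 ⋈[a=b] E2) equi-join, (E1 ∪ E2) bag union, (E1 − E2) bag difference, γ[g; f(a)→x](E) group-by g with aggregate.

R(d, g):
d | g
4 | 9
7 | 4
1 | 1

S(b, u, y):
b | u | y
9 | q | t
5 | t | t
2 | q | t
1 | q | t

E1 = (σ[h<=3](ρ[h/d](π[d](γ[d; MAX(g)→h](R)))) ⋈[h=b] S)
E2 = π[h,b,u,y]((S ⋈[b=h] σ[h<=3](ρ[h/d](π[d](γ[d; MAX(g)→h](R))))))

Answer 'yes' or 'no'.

E1 stepwise |·|:
  R → 3
  γ[d; MAX(g)→h](R) → 3
  π[d](γ[d; MAX(g)→h](R)) → 3
  ρ[h/d](π[d](γ[d; MAX(g)→h](R))) → 3
  σ[h<=3](ρ[h/d](π[d](γ[d; MAX(g)→h](R)))) → 1
  S → 4
  (σ[h<=3](ρ[h/d](π[d](γ[d; MAX(g)→h](R)))) ⋈[h=b] S) → 1
E2 stepwise |·|:
  S → 4
  R → 3
  γ[d; MAX(g)→h](R) → 3
  π[d](γ[d; MAX(g)→h](R)) → 3
  ρ[h/d](π[d](γ[d; MAX(g)→h](R))) → 3
  σ[h<=3](ρ[h/d](π[d](γ[d; MAX(g)→h](R)))) → 1
  (S ⋈[b=h] σ[h<=3](ρ[h/d](π[d](γ[d; MAX(g)→h](R))))) → 1
  π[h,b,u,y]((S ⋈[b=h] σ[h<=3](ρ[h/d](π[d](γ[d; MAX(g)→h](R)))))) → 1

E1 and E2 produce the same multiset:
h | b | u | y
1 | 1 | q | t

yes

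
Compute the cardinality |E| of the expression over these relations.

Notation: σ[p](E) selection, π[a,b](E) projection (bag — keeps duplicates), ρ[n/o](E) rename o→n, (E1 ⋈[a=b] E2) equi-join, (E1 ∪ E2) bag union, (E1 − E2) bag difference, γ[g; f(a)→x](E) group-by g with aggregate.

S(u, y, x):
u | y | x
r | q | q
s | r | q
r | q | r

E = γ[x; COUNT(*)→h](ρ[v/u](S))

Stepwise |·|:
  S → 3
  ρ[v/u](S) → 3
  γ[x; COUNT(*)→h](ρ[v/u](S)) → 2

|E| = 2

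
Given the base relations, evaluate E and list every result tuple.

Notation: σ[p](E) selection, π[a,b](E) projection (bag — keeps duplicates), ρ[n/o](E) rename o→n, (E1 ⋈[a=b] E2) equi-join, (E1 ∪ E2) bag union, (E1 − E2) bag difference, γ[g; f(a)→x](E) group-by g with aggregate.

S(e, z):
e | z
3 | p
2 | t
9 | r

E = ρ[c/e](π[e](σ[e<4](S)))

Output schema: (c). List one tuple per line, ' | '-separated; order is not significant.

Subexpression sizes:
  S → 3
  σ[e<4](S) → 2
  π[e](σ[e<4](S)) → 2
  ρ[c/e](π[e](σ[e<4](S))) → 2

== RESULT ==
c
2
3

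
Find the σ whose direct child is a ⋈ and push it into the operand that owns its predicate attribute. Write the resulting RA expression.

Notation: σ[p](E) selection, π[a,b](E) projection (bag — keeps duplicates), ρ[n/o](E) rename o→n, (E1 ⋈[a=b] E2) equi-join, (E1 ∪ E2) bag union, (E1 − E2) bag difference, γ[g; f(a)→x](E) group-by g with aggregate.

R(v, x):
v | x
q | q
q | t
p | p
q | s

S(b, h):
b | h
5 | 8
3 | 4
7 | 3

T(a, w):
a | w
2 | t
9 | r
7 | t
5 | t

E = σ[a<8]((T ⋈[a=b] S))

σ filters on a, owned by the left side.
E' = (σ[a<8](T) ⋈[a=b] S)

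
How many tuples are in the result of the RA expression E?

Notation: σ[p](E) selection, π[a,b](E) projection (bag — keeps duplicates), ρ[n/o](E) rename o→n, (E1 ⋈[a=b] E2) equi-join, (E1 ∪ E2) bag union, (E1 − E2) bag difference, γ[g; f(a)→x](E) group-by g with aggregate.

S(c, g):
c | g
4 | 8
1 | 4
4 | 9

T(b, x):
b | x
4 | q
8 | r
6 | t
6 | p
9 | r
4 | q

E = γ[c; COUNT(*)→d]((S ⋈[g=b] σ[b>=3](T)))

Subexpression sizes:
  S → 3
  T → 6
  σ[b>=3](T) → 6
  (S ⋈[g=b] σ[b>=3](T)) → 4
  γ[c; COUNT(*)→d]((S ⋈[g=b] σ[b>=3](T))) → 2

|E| = 2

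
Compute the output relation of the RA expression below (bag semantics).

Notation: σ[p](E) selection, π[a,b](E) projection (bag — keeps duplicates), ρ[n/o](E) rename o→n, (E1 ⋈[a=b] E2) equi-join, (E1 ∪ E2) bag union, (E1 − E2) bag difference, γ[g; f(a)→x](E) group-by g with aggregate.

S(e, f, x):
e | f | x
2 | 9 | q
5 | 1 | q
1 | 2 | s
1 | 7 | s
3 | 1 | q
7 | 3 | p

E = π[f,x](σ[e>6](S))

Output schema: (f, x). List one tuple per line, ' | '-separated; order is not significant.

Subexpression sizes:
  S → 6
  σ[e>6](S) → 1
  π[f,x](σ[e>6](S)) → 1

== RESULT ==
f | x
3 | p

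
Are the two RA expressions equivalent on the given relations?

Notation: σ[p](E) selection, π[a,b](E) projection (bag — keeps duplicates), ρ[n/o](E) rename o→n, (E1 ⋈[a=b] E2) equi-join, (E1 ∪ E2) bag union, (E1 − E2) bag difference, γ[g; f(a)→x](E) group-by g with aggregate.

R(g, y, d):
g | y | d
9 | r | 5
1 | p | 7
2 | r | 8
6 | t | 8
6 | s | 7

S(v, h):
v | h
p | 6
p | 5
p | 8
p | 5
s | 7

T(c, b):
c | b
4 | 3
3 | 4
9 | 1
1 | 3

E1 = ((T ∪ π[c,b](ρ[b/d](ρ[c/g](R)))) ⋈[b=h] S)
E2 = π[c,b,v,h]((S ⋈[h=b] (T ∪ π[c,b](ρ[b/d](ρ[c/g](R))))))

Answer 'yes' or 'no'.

E1 stepwise |·|:
  T → 4
  R → 5
  ρ[c/g](R) → 5
  ρ[b/d](ρ[c/g](R)) → 5
  π[c,b](ρ[b/d](ρ[c/g](R))) → 5
  (T ∪ π[c,b](ρ[b/d](ρ[c/g](R)))) → 9
  S → 5
  ((T ∪ π[c,b](ρ[b/d](ρ[c/g](R)))) ⋈[b=h] S) → 6
E2 stepwise |·|:
  S → 5
  T → 4
  R → 5
  ρ[c/g](R) → 5
  ρ[b/d](ρ[c/g](R)) → 5
  π[c,b](ρ[b/d](ρ[c/g](R))) → 5
  (T ∪ π[c,b](ρ[b/d](ρ[c/g](R)))) → 9
  (S ⋈[h=b] (T ∪ π[c,b](ρ[b/d](ρ[c/g](R))))) → 6
  π[c,b,v,h]((S ⋈[h=b] (T ∪ π[c,b](ρ[b/d](ρ[c/g](R)))))) → 6

E1 and E2 produce the same multiset:
c | b | v | h
1 | 7 | s | 7
2 | 8 | p | 8
6 | 7 | s | 7
6 | 8 | p | 8
9 | 5 | p | 5
9 | 5 | p | 5

yes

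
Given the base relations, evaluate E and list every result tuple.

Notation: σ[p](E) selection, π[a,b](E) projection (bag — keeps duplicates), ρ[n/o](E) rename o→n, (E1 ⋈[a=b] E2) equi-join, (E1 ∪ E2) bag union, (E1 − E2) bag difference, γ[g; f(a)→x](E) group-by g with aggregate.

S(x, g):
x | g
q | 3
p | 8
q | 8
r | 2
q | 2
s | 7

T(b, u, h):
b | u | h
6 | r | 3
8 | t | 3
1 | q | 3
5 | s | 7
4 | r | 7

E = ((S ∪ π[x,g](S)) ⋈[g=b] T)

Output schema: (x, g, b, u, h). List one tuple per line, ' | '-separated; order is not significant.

Per-node cardinality:
  S → 6
  S → 6
  π[x,g](S) → 6
  (S ∪ π[x,g](S)) → 12
  T → 5
  ((S ∪ π[x,g](S)) ⋈[g=b] T) → 4

== RESULT ==
x | g | b | u | h
p | 8 | 8 | t | 3
p | 8 | 8 | t | 3
q | 8 | 8 | t | 3
q | 8 | 8 | t | 3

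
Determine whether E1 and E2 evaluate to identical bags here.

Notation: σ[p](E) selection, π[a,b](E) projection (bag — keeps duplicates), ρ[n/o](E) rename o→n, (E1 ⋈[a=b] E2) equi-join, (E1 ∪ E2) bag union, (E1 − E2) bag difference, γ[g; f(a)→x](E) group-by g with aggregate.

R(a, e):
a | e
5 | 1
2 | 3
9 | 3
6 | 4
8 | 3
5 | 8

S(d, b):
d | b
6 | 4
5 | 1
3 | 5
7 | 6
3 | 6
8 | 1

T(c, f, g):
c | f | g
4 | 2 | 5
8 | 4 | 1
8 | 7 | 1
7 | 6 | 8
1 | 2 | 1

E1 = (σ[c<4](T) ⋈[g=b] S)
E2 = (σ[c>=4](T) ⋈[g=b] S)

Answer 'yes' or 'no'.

E1 per-node cardinality:
  T → 5
  σ[c<4](T) → 1
  S → 6
  (σ[c<4](T) ⋈[g=b] S) → 2
E2 per-node cardinality:
  T → 5
  σ[c>=4](T) → 4
  S → 6
  (σ[c>=4](T) ⋈[g=b] S) → 5

E1 result:
c | f | g | d | b
1 | 2 | 1 | 5 | 1
1 | 2 | 1 | 8 | 1
E2 result:
c | f | g | d | b
4 | 2 | 5 | 3 | 5
8 | 4 | 1 | 5 | 1
8 | 4 | 1 | 8 | 1
8 | 7 | 1 | 5 | 1
8 | 7 | 1 | 8 | 1
Witness: (8, 7, 1, 8, 1) appears 0× in E1 but 1× in E2.

no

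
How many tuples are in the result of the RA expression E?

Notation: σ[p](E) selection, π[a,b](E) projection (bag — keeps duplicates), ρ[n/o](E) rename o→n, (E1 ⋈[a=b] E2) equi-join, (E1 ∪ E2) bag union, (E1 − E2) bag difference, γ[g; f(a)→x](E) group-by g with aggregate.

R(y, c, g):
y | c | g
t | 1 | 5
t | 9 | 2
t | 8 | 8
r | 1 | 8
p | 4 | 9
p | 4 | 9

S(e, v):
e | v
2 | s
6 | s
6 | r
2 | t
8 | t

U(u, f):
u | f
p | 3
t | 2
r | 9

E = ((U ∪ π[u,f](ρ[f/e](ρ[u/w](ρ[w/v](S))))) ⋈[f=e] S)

Stepwise |·|:
  U → 3
  S → 5
  ρ[w/v](S) → 5
  ρ[u/w](ρ[w/v](S)) → 5
  ρ[f/e](ρ[u/w](ρ[w/v](S))) → 5
  π[u,f](ρ[f/e](ρ[u/w](ρ[w/v](S)))) → 5
  (U ∪ π[u,f](ρ[f/e](ρ[u/w](ρ[w/v](S))))) → 8
  S → 5
  ((U ∪ π[u,f](ρ[f/e](ρ[u/w](ρ[w/v](S))))) ⋈[f=e] S) → 11

|E| = 11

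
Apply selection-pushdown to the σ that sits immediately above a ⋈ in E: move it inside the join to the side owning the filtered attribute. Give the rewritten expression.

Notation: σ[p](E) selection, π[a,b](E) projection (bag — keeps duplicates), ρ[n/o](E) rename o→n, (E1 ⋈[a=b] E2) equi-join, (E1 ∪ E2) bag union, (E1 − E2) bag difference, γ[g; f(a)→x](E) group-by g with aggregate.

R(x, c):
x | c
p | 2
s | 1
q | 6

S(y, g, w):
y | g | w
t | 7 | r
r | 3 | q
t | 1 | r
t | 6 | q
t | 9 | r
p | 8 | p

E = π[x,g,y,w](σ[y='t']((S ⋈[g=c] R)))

σ filters on y, owned by the left side.
E' = π[x,g,y,w]((σ[y='t'](S) ⋈[g=c] R))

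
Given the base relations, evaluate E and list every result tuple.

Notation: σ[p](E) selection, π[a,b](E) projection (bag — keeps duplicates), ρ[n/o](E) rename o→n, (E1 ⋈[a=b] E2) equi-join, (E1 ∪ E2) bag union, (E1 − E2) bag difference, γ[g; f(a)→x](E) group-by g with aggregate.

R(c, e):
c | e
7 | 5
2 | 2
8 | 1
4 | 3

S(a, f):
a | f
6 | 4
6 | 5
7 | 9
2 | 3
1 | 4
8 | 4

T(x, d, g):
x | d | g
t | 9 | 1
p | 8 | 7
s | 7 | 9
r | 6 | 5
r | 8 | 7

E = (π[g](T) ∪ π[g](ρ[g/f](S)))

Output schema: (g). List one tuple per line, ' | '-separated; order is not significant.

Stepwise |·|:
  T → 5
  π[g](T) → 5
  S → 6
  ρ[g/f](S) → 6
  π[g](ρ[g/f](S)) → 6
  (π[g](T) ∪ π[g](ρ[g/f](S))) → 11

== RESULT ==
g
1
3
4
4
4
5
5
7
7
9
9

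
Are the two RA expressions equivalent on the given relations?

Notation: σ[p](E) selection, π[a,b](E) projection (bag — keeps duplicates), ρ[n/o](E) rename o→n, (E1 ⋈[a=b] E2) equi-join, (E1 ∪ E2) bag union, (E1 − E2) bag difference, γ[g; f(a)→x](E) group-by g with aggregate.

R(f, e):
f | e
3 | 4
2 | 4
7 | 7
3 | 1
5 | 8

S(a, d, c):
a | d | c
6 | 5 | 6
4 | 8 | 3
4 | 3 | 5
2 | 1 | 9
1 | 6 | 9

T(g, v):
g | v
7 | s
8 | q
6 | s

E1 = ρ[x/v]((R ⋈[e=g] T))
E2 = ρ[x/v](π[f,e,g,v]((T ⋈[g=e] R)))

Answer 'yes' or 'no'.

E1 stepwise |·|:
  R → 5
  T → 3
  (R ⋈[e=g] T) → 2
  ρ[x/v]((R ⋈[e=g] T)) → 2
E2 stepwise |·|:
  T → 3
  R → 5
  (T ⋈[g=e] R) → 2
  π[f,e,g,v]((T ⋈[g=e] R)) → 2
  ρ[x/v](π[f,e,g,v]((T ⋈[g=e] R))) → 2

E1 and E2 produce the same multiset:
f | e | g | x
5 | 8 | 8 | q
7 | 7 | 7 | s

yes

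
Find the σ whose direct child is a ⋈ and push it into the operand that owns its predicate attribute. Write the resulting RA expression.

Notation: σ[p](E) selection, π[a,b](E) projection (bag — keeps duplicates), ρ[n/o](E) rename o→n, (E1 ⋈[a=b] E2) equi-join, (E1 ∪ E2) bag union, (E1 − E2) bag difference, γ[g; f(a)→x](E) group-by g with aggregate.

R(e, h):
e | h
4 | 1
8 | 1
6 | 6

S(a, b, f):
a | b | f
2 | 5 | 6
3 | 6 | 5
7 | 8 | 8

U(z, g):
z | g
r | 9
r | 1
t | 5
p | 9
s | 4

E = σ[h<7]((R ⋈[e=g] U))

σ filters on h, owned by the left side.
E' = (σ[h<7](R) ⋈[e=g] U)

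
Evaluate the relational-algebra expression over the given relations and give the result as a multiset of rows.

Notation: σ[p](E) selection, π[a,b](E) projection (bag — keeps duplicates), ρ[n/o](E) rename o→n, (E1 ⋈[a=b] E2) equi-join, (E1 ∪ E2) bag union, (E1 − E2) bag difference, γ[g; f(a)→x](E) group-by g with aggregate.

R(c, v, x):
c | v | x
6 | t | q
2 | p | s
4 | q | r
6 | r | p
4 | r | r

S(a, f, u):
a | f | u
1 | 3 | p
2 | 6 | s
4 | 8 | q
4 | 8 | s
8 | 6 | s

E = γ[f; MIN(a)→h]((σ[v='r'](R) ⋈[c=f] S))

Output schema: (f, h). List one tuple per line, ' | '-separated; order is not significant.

Per-node cardinality:
  R → 5
  σ[v='r'](R) → 2
  S → 5
  (σ[v='r'](R) ⋈[c=f] S) → 2
  γ[f; MIN(a)→h]((σ[v='r'](R) ⋈[c=f] S)) → 1

== RESULT ==
f | h
6 | 2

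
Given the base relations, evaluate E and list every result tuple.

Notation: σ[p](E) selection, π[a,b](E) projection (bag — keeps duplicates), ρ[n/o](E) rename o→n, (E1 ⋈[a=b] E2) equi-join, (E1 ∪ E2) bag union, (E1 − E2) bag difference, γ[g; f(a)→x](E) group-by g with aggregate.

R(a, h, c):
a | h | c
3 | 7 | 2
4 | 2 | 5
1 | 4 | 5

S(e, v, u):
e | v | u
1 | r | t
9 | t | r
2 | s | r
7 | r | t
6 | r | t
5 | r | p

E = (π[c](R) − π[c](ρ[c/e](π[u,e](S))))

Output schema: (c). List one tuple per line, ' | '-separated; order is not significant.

Stepwise |·|:
  R → 3
  π[c](R) → 3
  S → 6
  π[u,e](S) → 6
  ρ[c/e](π[u,e](S)) → 6
  π[c](ρ[c/e](π[u,e](S))) → 6
  (π[c](R) − π[c](ρ[c/e](π[u,e](S)))) → 1

== RESULT ==
c
5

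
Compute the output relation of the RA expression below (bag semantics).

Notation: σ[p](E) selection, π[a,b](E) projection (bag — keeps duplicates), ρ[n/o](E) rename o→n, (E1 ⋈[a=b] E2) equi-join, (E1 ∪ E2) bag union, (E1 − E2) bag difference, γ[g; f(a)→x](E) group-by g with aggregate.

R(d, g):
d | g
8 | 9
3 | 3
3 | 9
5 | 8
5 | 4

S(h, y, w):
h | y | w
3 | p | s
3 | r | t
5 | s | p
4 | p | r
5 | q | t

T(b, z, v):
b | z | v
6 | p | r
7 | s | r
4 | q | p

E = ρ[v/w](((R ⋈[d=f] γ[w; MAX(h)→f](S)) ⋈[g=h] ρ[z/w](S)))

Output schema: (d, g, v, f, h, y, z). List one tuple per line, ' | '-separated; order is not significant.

Stepwise |·|:
  R → 5
  S → 5
  γ[w; MAX(h)→f](S) → 4
  (R ⋈[d=f] γ[w; MAX(h)→f](S)) → 6
  S → 5
  ρ[z/w](S) → 5
  ((R ⋈[d=f] γ[w; MAX(h)→f](S)) ⋈[g=h] ρ[z/w](S)) → 4
  ρ[v/w](((R ⋈[d=f] γ[w; MAX(h)→f](S)) ⋈[g=h] ρ[z/w](S))) → 4

== RESULT ==
d | g | v | f | h | y | z
3 | 3 | s | 3 | 3 | p | s
3 | 3 | s | 3 | 3 | r | t
5 | 4 | p | 5 | 4 | p | r
5 | 4 | t | 5 | 4 | p | r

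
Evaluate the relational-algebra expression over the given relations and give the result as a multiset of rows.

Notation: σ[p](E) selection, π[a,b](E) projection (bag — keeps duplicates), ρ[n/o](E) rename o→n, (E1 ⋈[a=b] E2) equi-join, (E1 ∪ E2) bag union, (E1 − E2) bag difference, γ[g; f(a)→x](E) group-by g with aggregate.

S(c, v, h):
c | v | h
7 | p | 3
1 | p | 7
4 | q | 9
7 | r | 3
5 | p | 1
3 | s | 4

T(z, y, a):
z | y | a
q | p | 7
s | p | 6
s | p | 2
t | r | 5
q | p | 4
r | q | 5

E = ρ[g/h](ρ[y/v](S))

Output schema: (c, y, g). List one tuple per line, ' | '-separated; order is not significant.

Row counts bottom-up:
  S → 6
  ρ[y/v](S) → 6
  ρ[g/h](ρ[y/v](S)) → 6

== RESULT ==
c | y | g
1 | p | 7
3 | s | 4
4 | q | 9
5 | p | 1
7 | p | 3
7 | r | 3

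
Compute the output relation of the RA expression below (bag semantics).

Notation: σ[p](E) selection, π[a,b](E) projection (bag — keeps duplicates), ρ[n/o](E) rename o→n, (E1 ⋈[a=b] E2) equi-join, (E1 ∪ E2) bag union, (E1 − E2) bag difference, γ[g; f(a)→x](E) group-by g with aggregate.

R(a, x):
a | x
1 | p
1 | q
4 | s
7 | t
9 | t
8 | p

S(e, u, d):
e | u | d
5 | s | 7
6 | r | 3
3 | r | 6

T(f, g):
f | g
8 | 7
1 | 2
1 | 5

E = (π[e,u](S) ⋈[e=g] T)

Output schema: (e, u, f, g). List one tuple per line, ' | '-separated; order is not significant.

Stepwise |·|:
  S → 3
  π[e,u](S) → 3
  T → 3
  (π[e,u](S) ⋈[e=g] T) → 1

== RESULT ==
e | u | f | g
5 | s | 1 | 5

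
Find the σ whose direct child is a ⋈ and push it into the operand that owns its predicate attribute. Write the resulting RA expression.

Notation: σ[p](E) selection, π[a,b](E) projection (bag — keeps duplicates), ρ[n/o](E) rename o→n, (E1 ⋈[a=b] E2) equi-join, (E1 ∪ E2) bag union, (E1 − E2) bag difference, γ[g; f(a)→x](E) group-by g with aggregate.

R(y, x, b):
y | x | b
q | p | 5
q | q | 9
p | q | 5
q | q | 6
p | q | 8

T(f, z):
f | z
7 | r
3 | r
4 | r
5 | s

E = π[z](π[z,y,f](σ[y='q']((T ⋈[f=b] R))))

σ filters on y, owned by the right side.
E' = π[z](π[z,y,f]((T ⋈[f=b] σ[y='q'](R))))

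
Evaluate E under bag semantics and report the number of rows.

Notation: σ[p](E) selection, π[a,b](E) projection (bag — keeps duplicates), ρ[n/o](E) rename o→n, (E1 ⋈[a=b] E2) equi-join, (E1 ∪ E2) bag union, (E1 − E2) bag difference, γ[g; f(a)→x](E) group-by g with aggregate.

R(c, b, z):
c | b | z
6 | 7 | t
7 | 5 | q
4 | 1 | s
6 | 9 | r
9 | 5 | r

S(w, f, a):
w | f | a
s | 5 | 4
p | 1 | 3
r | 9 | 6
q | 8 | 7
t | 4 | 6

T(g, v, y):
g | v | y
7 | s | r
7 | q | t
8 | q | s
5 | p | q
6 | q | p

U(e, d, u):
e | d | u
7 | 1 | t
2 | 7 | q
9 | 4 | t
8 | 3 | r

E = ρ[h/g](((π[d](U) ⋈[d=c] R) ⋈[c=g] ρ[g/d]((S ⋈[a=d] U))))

Per-node cardinality:
  U → 4
  π[d](U) → 4
  R → 5
  (π[d](U) ⋈[d=c] R) → 2
  S → 5
  U → 4
  (S ⋈[a=d] U) → 3
  ρ[g/d]((S ⋈[a=d] U)) → 3
  ((π[d](U) ⋈[d=c] R) ⋈[c=g] ρ[g/d]((S ⋈[a=d] U))) → 2
  ρ[h/g](((π[d](U) ⋈[d=c] R) ⋈[c=g] ρ[g/d]((S ⋈[a=d] U)))) → 2

|E| = 2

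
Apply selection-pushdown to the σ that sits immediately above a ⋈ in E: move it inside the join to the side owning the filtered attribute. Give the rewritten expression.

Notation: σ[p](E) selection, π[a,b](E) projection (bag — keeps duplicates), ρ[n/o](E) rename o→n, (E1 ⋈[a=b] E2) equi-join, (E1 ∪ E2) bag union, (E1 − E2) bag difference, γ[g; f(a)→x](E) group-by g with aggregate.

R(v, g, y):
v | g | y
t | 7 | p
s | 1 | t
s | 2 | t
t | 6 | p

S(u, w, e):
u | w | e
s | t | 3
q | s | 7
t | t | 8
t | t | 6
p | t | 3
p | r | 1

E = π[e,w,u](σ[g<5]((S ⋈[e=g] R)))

σ filters on g, owned by the right side.
E' = π[e,w,u]((S ⋈[e=g] σ[g<5](R)))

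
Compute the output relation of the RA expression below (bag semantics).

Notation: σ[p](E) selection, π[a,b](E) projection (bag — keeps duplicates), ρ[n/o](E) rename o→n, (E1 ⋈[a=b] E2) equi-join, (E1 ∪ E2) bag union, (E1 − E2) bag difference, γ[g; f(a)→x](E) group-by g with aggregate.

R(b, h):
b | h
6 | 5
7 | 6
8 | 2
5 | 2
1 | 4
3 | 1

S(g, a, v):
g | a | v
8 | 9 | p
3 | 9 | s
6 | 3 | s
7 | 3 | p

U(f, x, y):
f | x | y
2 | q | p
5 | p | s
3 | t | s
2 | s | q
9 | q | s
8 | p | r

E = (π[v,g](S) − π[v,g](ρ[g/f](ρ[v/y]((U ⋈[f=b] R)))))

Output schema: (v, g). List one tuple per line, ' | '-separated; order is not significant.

Stepwise |·|:
  S → 4
  π[v,g](S) → 4
  U → 6
  R → 6
  (U ⋈[f=b] R) → 3
  ρ[v/y]((U ⋈[f=b] R)) → 3
  ρ[g/f](ρ[v/y]((U ⋈[f=b] R))) → 3
  π[v,g](ρ[g/f](ρ[v/y]((U ⋈[f=b] R)))) → 3
  (π[v,g](S) − π[v,g](ρ[g/f](ρ[v/y]((U ⋈[f=b] R))))) → 3

== RESULT ==
v | g
p | 7
p | 8
s | 6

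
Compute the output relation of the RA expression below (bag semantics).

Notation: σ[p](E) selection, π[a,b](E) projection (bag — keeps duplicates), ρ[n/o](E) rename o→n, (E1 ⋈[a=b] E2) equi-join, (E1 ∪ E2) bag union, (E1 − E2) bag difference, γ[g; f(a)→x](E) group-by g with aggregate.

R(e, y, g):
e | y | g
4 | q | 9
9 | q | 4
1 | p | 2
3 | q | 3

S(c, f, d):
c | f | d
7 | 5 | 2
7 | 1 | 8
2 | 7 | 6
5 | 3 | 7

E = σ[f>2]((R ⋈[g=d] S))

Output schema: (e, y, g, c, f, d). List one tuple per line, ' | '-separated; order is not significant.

Subexpression sizes:
  R → 4
  S → 4
  (R ⋈[g=d] S) → 1
  σ[f>2]((R ⋈[g=d] S)) → 1

== RESULT ==
e | y | g | c | f | d
1 | p | 2 | 7 | 5 | 2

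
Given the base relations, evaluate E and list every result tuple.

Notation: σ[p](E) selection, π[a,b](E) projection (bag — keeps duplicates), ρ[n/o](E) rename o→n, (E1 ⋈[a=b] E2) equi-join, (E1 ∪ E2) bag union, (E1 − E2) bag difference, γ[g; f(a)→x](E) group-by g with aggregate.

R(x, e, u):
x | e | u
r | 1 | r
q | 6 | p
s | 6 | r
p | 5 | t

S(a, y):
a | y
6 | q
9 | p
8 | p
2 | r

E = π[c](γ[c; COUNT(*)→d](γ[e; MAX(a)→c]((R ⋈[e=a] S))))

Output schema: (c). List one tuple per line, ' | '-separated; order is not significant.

Row counts bottom-up:
  R → 4
  S → 4
  (R ⋈[e=a] S) → 2
  γ[e; MAX(a)→c]((R ⋈[e=a] S)) → 1
  γ[c; COUNT(*)→d](γ[e; MAX(a)→c]((R ⋈[e=a] S))) → 1
  π[c](γ[c; COUNT(*)→d](γ[e; MAX(a)→c]((R ⋈[e=a] S)))) → 1

== RESULT ==
c
6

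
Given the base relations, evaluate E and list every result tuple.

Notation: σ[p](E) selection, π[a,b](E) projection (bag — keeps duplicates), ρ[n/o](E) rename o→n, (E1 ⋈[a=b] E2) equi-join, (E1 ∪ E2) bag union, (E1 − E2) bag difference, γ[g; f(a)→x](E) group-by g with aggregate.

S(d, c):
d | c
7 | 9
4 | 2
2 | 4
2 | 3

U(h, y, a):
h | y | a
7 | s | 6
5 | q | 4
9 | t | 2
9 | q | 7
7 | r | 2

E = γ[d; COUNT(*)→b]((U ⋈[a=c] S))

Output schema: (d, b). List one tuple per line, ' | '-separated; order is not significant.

Per-node cardinality:
  U → 5
  S → 4
  (U ⋈[a=c] S) → 3
  γ[d; COUNT(*)→b]((U ⋈[a=c] S)) → 2

== RESULT ==
d | b
2 | 1
4 | 2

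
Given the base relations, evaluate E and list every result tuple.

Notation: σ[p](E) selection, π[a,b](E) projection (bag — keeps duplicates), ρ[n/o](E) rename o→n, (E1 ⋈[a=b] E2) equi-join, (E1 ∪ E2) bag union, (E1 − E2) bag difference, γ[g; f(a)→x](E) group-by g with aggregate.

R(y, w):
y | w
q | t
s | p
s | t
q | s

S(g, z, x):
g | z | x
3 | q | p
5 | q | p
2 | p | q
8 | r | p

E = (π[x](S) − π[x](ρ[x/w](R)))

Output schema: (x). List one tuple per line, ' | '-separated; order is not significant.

Per-node cardinality:
  S → 4
  π[x](S) → 4
  R → 4
  ρ[x/w](R) → 4
  π[x](ρ[x/w](R)) → 4
  (π[x](S) − π[x](ρ[x/w](R))) → 3

== RESULT ==
x
p
p
q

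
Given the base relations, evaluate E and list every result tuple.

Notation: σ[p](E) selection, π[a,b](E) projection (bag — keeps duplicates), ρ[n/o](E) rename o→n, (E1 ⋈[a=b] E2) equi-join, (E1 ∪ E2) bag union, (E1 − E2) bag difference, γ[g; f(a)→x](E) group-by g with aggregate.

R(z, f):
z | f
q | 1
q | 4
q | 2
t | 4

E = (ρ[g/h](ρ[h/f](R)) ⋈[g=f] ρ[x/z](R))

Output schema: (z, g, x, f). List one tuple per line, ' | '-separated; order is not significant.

Subexpression sizes:
  R → 4
  ρ[h/f](R) → 4
  ρ[g/h](ρ[h/f](R)) → 4
  R → 4
  ρ[x/z](R) → 4
  (ρ[g/h](ρ[h/f](R)) ⋈[g=f] ρ[x/z](R)) → 6

== RESULT ==
z | g | x | f
q | 1 | q | 1
q | 2 | q | 2
q | 4 | q | 4
q | 4 | t | 4
t | 4 | q | 4
t | 4 | t | 4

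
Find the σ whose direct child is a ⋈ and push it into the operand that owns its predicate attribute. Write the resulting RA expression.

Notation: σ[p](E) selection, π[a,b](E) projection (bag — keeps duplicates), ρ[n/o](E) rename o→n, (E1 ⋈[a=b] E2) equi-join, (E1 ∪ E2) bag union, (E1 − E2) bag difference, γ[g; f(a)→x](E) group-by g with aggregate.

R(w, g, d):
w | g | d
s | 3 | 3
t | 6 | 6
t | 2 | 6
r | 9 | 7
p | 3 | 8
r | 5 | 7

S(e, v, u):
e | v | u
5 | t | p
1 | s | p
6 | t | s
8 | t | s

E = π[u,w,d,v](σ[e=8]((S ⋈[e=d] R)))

σ filters on e, owned by the left side.
E' = π[u,w,d,v]((σ[e=8](S) ⋈[e=d] R))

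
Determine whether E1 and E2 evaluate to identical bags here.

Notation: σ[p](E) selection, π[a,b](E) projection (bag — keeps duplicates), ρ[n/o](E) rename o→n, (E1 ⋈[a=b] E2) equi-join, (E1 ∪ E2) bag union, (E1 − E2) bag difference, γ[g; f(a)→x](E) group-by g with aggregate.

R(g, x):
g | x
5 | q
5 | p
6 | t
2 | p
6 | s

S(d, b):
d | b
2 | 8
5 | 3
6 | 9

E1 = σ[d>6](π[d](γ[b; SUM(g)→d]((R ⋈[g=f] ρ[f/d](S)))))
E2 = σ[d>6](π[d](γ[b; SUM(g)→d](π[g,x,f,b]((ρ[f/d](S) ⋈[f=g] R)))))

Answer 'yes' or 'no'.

E1 row counts bottom-up:
  R → 5
  S → 3
  ρ[f/d](S) → 3
  (R ⋈[g=f] ρ[f/d](S)) → 5
  γ[b; SUM(g)→d]((R ⋈[g=f] ρ[f/d](S))) → 3
  π[d](γ[b; SUM(g)→d]((R ⋈[g=f] ρ[f/d](S)))) → 3
  σ[d>6](π[d](γ[b; SUM(g)→d]((R ⋈[g=f] ρ[f/d](S))))) → 2
E2 row counts bottom-up:
  S → 3
  ρ[f/d](S) → 3
  R → 5
  (ρ[f/d](S) ⋈[f=g] R) → 5
  π[g,x,f,b]((ρ[f/d](S) ⋈[f=g] R)) → 5
  γ[b; SUM(g)→d](π[g,x,f,b]((ρ[f/d](S) ⋈[f=g] R))) → 3
  π[d](γ[b; SUM(g)→d](π[g,x,f,b]((ρ[f/d](S) ⋈[f=g] R)))) → 3
  σ[d>6](π[d](γ[b; SUM(g)→d](π[g,x,f,b]((ρ[f/d](S) ⋈[f=g] R))))) → 2

E1 and E2 produce the same multiset:
d
10
12

yes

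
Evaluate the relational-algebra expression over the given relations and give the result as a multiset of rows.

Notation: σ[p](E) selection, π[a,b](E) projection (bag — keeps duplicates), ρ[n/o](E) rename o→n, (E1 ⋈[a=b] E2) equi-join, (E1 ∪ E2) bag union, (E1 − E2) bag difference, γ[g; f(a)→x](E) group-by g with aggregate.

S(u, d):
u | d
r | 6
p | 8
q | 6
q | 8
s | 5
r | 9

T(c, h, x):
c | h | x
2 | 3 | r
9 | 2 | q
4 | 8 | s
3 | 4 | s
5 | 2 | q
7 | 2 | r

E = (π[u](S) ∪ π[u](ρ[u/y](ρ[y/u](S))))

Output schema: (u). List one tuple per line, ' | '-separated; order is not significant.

Subexpression sizes:
  S → 6
  π[u](S) → 6
  S → 6
  ρ[y/u](S) → 6
  ρ[u/y](ρ[y/u](S)) → 6
  π[u](ρ[u/y](ρ[y/u](S))) → 6
  (π[u](S) ∪ π[u](ρ[u/y](ρ[y/u](S)))) → 12

== RESULT ==
u
p
p
q
q
q
q
r
r
r
r
s
s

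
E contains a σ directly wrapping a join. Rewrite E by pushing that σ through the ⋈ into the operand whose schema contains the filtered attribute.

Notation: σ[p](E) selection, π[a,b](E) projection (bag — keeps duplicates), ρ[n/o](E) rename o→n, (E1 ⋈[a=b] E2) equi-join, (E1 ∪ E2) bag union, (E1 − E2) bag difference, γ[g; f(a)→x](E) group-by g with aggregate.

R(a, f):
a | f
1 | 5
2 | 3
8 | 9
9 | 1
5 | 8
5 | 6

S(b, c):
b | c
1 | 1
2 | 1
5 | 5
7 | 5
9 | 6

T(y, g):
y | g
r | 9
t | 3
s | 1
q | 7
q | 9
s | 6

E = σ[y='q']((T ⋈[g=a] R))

σ filters on y, owned by the left side.
E' = (σ[y='q'](T) ⋈[g=a] R)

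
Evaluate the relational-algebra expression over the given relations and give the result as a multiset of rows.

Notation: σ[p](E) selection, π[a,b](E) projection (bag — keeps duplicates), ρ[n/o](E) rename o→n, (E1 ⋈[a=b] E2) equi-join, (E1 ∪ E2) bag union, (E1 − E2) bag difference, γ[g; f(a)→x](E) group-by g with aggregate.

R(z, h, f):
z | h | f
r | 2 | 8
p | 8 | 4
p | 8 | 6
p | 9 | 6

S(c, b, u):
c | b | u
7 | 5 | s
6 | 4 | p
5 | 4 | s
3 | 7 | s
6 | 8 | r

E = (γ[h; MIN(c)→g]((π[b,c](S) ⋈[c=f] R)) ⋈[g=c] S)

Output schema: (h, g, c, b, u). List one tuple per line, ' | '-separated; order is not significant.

Per-node cardinality:
  S → 5
  π[b,c](S) → 5
  R → 4
  (π[b,c](S) ⋈[c=f] R) → 4
  γ[h; MIN(c)→g]((π[b,c](S) ⋈[c=f] R)) → 2
  S → 5
  (γ[h; MIN(c)→g]((π[b,c](S) ⋈[c=f] R)) ⋈[g=c] S) → 4

== RESULT ==
h | g | c | b | u
8 | 6 | 6 | 4 | p
8 | 6 | 6 | 8 | r
9 | 6 | 6 | 4 | p
9 | 6 | 6 | 8 | r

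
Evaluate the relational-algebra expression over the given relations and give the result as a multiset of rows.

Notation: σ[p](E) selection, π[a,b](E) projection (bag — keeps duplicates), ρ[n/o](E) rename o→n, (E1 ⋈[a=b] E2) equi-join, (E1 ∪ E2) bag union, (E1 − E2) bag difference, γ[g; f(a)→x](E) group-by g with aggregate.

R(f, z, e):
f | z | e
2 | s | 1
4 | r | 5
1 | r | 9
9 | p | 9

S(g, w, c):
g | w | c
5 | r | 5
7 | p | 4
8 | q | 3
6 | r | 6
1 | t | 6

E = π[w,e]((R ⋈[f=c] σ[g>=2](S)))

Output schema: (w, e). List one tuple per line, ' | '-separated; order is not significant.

Per-node cardinality:
  R → 4
  S → 5
  σ[g>=2](S) → 4
  (R ⋈[f=c] σ[g>=2](S)) → 1
  π[w,e]((R ⋈[f=c] σ[g>=2](S))) → 1

== RESULT ==
w | e
p | 5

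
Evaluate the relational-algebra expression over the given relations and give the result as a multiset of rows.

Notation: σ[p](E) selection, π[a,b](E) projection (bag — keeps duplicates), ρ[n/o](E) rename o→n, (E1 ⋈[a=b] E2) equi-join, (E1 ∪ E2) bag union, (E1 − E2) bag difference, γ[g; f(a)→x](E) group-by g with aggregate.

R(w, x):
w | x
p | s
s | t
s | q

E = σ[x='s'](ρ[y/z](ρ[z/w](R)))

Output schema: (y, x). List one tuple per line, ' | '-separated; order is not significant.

Row counts bottom-up:
  R → 3
  ρ[z/w](R) → 3
  ρ[y/z](ρ[z/w](R)) → 3
  σ[x='s'](ρ[y/z](ρ[z/w](R))) → 1

== RESULT ==
y | x
p | s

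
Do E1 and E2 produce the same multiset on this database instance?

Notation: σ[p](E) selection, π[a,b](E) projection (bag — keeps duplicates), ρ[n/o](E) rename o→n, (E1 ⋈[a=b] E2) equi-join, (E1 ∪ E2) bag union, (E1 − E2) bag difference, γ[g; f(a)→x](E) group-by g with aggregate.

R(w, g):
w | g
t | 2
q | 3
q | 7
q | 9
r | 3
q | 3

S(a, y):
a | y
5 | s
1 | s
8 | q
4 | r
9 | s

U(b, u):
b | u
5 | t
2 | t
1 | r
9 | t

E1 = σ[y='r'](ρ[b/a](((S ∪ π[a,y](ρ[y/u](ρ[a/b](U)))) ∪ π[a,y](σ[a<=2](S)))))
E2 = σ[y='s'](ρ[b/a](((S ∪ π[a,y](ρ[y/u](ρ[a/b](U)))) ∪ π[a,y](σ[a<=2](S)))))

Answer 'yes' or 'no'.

E1 per-node cardinality:
  S → 5
  U → 4
  ρ[a/b](U) → 4
  ρ[y/u](ρ[a/b](U)) → 4
  π[a,y](ρ[y/u](ρ[a/b](U))) → 4
  (S ∪ π[a,y](ρ[y/u](ρ[a/b](U)))) → 9
  S → 5
  σ[a<=2](S) → 1
  π[a,y](σ[a<=2](S)) → 1
  ((S ∪ π[a,y](ρ[y/u](ρ[a/b](U)))) ∪ π[a,y](σ[a<=2](S))) → 10
  ρ[b/a](((S ∪ π[a,y](ρ[y/u](ρ[a/b](U)))) ∪ π[a,y](σ[a<=2](S)))) → 10
  σ[y='r'](ρ[b/a](((S ∪ π[a,y](ρ[y/u](ρ[a/b](U)))) ∪ π[a,y](σ[a<=2](S))))) → 2
E2 per-node cardinality:
  S → 5
  U → 4
  ρ[a/b](U) → 4
  ρ[y/u](ρ[a/b](U)) → 4
  π[a,y](ρ[y/u](ρ[a/b](U))) → 4
  (S ∪ π[a,y](ρ[y/u](ρ[a/b](U)))) → 9
  S → 5
  σ[a<=2](S) → 1
  π[a,y](σ[a<=2](S)) → 1
  ((S ∪ π[a,y](ρ[y/u](ρ[a/b](U)))) ∪ π[a,y](σ[a<=2](S))) → 10
  ρ[b/a](((S ∪ π[a,y](ρ[y/u](ρ[a/b](U)))) ∪ π[a,y](σ[a<=2](S)))) → 10
  σ[y='s'](ρ[b/a](((S ∪ π[a,y](ρ[y/u](ρ[a/b](U)))) ∪ π[a,y](σ[a<=2](S))))) → 4

E1 result:
b | y
1 | r
4 | r
E2 result:
b | y
1 | s
1 | s
5 | s
9 | s
Witness: (9, 's') appears 0× in E1 but 1× in E2.

no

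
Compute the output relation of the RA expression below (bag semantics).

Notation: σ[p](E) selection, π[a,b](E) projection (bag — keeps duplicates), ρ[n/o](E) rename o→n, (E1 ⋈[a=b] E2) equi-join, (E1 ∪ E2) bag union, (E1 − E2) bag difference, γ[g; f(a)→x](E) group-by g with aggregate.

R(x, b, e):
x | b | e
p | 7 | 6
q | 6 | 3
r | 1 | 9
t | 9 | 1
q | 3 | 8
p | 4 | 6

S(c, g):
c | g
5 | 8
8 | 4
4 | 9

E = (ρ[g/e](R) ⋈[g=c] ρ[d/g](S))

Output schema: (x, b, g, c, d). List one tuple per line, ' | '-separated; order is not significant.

Row counts bottom-up:
  R → 6
  ρ[g/e](R) → 6
  S → 3
  ρ[d/g](S) → 3
  (ρ[g/e](R) ⋈[g=c] ρ[d/g](S)) → 1

== RESULT ==
x | b | g | c | d
q | 3 | 8 | 8 | 4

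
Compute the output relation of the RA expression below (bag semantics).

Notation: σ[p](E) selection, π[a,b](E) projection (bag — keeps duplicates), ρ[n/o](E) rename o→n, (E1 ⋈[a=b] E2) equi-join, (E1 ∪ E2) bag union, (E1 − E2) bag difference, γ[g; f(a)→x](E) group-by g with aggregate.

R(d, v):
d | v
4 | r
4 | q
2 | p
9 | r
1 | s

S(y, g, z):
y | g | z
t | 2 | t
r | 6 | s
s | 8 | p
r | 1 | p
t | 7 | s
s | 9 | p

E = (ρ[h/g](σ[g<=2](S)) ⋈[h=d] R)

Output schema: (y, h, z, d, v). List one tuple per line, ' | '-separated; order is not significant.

Per-node cardinality:
  S → 6
  σ[g<=2](S) → 2
  ρ[h/g](σ[g<=2](S)) → 2
  R → 5
  (ρ[h/g](σ[g<=2](S)) ⋈[h=d] R) → 2

== RESULT ==
y | h | z | d | v
r | 1 | p | 1 | s
t | 2 | t | 2 | p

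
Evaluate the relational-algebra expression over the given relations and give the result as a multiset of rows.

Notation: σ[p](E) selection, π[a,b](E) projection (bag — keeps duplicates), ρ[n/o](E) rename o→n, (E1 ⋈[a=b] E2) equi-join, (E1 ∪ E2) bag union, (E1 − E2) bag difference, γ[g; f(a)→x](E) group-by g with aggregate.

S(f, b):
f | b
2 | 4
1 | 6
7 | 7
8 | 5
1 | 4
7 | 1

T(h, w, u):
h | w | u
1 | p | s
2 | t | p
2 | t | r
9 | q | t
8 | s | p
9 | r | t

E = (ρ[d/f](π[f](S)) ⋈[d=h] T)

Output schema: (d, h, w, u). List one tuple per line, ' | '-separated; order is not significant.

Per-node cardinality:
  S → 6
  π[f](S) → 6
  ρ[d/f](π[f](S)) → 6
  T → 6
  (ρ[d/f](π[f](S)) ⋈[d=h] T) → 5

== RESULT ==
d | h | w | u
1 | 1 | p | s
1 | 1 | p | s
2 | 2 | t | p
2 | 2 | t | r
8 | 8 | s | p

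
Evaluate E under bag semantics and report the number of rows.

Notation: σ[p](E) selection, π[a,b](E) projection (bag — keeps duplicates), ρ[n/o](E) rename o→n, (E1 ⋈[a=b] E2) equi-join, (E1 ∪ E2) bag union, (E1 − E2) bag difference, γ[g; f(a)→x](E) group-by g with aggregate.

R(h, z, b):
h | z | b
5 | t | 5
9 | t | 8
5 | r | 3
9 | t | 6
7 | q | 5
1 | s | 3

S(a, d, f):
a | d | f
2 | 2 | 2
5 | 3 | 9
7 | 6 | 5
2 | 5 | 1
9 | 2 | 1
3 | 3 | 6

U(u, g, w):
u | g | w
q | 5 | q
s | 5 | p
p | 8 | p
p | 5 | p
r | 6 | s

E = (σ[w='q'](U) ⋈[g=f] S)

Subexpression sizes:
  U → 5
  σ[w='q'](U) → 1
  S → 6
  (σ[w='q'](U) ⋈[g=f] S) → 1

|E| = 1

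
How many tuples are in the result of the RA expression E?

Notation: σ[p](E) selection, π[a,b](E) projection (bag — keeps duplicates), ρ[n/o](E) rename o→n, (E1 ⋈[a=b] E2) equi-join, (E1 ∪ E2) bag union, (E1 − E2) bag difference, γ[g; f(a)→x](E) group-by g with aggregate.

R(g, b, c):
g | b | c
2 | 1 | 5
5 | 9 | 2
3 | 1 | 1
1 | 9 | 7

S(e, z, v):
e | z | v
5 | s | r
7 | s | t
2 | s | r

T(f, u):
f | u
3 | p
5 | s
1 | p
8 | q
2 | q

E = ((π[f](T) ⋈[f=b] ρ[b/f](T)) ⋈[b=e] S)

Row counts bottom-up:
  T → 5
  π[f](T) → 5
  T → 5
  ρ[b/f](T) → 5
  (π[f](T) ⋈[f=b] ρ[b/f](T)) → 5
  S → 3
  ((π[f](T) ⋈[f=b] ρ[b/f](T)) ⋈[b=e] S) → 2

|E| = 2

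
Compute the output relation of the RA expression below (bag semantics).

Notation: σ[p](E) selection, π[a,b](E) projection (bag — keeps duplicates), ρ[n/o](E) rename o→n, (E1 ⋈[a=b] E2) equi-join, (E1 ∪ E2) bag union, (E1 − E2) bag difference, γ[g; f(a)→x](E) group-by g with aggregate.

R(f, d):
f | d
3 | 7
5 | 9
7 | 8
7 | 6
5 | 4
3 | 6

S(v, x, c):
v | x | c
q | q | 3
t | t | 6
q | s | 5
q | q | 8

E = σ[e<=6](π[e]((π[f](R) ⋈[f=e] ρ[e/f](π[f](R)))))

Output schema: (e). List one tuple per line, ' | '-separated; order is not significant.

Per-node cardinality:
  R → 6
  π[f](R) → 6
  R → 6
  π[f](R) → 6
  ρ[e/f](π[f](R)) → 6
  (π[f](R) ⋈[f=e] ρ[e/f](π[f](R))) → 12
  π[e]((π[f](R) ⋈[f=e] ρ[e/f](π[f](R)))) → 12
  σ[e<=6](π[e]((π[f](R) ⋈[f=e] ρ[e/f](π[f](R))))) → 8

== RESULT ==
e
3
3
3
3
5
5
5
5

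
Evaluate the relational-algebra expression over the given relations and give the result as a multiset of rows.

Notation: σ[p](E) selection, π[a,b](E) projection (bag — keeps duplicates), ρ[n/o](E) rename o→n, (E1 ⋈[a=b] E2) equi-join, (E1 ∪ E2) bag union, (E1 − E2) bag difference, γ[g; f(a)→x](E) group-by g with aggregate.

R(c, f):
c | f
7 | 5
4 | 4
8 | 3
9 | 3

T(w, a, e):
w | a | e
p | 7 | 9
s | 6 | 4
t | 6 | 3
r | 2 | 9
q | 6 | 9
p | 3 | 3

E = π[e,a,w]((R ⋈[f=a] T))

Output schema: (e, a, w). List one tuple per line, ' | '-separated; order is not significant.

Stepwise |·|:
  R → 4
  T → 6
  (R ⋈[f=a] T) → 2
  π[e,a,w]((R ⋈[f=a] T)) → 2

== RESULT ==
e | a | w
3 | 3 | p
3 | 3 | p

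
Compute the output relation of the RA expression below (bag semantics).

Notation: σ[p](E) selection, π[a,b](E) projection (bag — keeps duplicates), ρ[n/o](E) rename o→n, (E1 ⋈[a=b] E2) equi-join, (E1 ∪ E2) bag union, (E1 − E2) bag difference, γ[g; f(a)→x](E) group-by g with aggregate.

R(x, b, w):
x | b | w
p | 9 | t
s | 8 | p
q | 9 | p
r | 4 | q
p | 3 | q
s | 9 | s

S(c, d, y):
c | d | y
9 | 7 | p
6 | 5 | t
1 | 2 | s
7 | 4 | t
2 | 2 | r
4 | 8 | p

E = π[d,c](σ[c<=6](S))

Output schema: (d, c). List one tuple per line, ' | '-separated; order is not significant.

Per-node cardinality:
  S → 6
  σ[c<=6](S) → 4
  π[d,c](σ[c<=6](S)) → 4

== RESULT ==
d | c
2 | 1
2 | 2
5 | 6
8 | 4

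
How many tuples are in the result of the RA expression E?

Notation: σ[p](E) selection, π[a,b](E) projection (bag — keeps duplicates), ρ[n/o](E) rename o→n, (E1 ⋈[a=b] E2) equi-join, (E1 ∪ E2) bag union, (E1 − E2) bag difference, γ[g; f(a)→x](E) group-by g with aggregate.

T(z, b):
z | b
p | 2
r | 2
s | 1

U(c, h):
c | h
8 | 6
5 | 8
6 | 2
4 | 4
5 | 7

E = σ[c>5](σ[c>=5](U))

Row counts bottom-up:
  U → 5
  σ[c>=5](U) → 4
  σ[c>5](σ[c>=5](U)) → 2

|E| = 2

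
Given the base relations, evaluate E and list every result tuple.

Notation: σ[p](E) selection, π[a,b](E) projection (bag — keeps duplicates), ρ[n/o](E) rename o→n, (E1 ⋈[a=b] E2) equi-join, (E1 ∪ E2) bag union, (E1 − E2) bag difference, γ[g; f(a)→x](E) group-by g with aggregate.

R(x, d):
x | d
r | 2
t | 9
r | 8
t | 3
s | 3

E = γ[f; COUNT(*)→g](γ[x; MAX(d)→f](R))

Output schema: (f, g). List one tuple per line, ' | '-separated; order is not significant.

Stepwise |·|:
  R → 5
  γ[x; MAX(d)→f](R) → 3
  γ[f; COUNT(*)→g](γ[x; MAX(d)→f](R)) → 3

== RESULT ==
f | g
3 | 1
8 | 1
9 | 1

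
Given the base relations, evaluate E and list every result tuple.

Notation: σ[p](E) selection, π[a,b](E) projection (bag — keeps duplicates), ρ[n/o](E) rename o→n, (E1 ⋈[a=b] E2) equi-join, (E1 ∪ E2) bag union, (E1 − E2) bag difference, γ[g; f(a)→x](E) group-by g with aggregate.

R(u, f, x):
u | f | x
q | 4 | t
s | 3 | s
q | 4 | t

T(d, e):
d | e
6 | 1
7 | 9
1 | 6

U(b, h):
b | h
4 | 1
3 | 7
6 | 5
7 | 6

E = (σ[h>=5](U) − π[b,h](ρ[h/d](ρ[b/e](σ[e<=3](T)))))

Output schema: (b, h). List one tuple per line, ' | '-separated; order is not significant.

Subexpression sizes:
  U → 4
  σ[h>=5](U) → 3
  T → 3
  σ[e<=3](T) → 1
  ρ[b/e](σ[e<=3](T)) → 1
  ρ[h/d](ρ[b/e](σ[e<=3](T))) → 1
  π[b,h](ρ[h/d](ρ[b/e](σ[e<=3](T)))) → 1
  (σ[h>=5](U) − π[b,h](ρ[h/d](ρ[b/e](σ[e<=3](T))))) → 3

== RESULT ==
b | h
3 | 7
6 | 5
7 | 6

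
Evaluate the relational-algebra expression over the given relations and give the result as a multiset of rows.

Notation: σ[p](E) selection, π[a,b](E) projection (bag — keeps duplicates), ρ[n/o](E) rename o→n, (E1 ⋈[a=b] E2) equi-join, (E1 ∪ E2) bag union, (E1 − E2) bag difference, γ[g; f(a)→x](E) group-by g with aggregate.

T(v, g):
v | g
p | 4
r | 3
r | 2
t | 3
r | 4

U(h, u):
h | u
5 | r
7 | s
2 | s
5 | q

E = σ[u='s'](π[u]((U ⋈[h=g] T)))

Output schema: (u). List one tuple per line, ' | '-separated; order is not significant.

Stepwise |·|:
  U → 4
  T → 5
  (U ⋈[h=g] T) → 1
  π[u]((U ⋈[h=g] T)) → 1
  σ[u='s'](π[u]((U ⋈[h=g] T))) → 1

== RESULT ==
u
s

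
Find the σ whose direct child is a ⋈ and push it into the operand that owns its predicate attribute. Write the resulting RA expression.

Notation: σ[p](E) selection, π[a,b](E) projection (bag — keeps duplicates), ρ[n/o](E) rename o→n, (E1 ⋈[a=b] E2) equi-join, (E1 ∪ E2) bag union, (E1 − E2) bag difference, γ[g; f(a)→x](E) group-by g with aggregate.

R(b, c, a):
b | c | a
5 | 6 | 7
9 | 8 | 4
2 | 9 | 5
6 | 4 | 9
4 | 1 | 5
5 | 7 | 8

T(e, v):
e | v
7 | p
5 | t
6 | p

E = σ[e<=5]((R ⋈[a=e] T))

σ filters on e, owned by the right side.
E' = (R ⋈[a=e] σ[e<=5](T))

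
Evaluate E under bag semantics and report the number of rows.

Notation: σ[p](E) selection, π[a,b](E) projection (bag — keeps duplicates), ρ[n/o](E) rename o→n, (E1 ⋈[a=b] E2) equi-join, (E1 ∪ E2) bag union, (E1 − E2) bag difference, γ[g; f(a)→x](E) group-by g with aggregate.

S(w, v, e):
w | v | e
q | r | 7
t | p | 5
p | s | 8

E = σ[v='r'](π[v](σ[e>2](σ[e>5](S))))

Per-node cardinality:
  S → 3
  σ[e>5](S) → 2
  σ[e>2](σ[e>5](S)) → 2
  π[v](σ[e>2](σ[e>5](S))) → 2
  σ[v='r'](π[v](σ[e>2](σ[e>5](S)))) → 1

|E| = 1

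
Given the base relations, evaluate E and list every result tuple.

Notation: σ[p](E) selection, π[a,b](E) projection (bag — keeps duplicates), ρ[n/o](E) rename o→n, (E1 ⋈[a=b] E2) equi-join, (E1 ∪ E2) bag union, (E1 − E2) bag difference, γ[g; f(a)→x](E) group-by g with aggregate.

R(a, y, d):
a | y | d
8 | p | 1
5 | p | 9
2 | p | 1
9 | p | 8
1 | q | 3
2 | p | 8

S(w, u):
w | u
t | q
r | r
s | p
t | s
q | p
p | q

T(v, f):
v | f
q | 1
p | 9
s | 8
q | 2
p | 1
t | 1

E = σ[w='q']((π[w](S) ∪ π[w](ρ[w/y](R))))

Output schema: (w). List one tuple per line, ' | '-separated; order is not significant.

Stepwise |·|:
  S → 6
  π[w](S) → 6
  R → 6
  ρ[w/y](R) → 6
  π[w](ρ[w/y](R)) → 6
  (π[w](S) ∪ π[w](ρ[w/y](R))) → 12
  σ[w='q']((π[w](S) ∪ π[w](ρ[w/y](R)))) → 2

== RESULT ==
w
q
q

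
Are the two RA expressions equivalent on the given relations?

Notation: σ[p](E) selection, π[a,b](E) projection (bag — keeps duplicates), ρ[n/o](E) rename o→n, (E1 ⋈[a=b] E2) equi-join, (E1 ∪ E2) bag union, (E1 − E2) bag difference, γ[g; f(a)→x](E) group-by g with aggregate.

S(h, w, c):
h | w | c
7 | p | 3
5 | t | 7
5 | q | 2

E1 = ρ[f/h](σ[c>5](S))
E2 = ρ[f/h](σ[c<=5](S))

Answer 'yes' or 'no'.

E1 row counts bottom-up:
  S → 3
  σ[c>5](S) → 1
  ρ[f/h](σ[c>5](S)) → 1
E2 row counts bottom-up:
  S → 3
  σ[c<=5](S) → 2
  ρ[f/h](σ[c<=5](S)) → 2

E1 result:
f | w | c
5 | t | 7
E2 result:
f | w | c
5 | q | 2
7 | p | 3
Witness: (7, 'p', 3) appears 0× in E1 but 1× in E2.

no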